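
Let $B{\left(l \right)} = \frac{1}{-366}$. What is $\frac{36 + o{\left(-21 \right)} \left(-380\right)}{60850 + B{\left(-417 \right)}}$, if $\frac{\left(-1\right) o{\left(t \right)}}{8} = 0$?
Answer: $\frac{13176}{22271099} \approx 0.00059162$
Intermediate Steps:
$o{\left(t \right)} = 0$ ($o{\left(t \right)} = \left(-8\right) 0 = 0$)
$B{\left(l \right)} = - \frac{1}{366}$
$\frac{36 + o{\left(-21 \right)} \left(-380\right)}{60850 + B{\left(-417 \right)}} = \frac{36 + 0 \left(-380\right)}{60850 - \frac{1}{366}} = \frac{36 + 0}{\frac{22271099}{366}} = 36 \cdot \frac{366}{22271099} = \frac{13176}{22271099}$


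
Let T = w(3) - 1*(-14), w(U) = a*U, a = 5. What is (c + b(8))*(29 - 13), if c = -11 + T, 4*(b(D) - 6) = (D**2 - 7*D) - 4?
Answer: 400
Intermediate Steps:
w(U) = 5*U
T = 29 (T = 5*3 - 1*(-14) = 15 + 14 = 29)
b(D) = 5 - 7*D/4 + D**2/4 (b(D) = 6 + ((D**2 - 7*D) - 4)/4 = 6 + (-4 + D**2 - 7*D)/4 = 6 + (-1 - 7*D/4 + D**2/4) = 5 - 7*D/4 + D**2/4)
c = 18 (c = -11 + 29 = 18)
(c + b(8))*(29 - 13) = (18 + (5 - 7/4*8 + (1/4)*8**2))*(29 - 13) = (18 + (5 - 14 + (1/4)*64))*16 = (18 + (5 - 14 + 16))*16 = (18 + 7)*16 = 25*16 = 400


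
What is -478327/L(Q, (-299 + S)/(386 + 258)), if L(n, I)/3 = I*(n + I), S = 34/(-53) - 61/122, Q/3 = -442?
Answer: -45489617103808/176378228595 ≈ -257.91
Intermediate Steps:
Q = -1326 (Q = 3*(-442) = -1326)
S = -121/106 (S = 34*(-1/53) - 61*1/122 = -34/53 - ½ = -121/106 ≈ -1.1415)
L(n, I) = 3*I*(I + n) (L(n, I) = 3*(I*(n + I)) = 3*(I*(I + n)) = 3*I*(I + n))
-478327/L(Q, (-299 + S)/(386 + 258)) = -478327*(386 + 258)/(3*(-299 - 121/106)*((-299 - 121/106)/(386 + 258) - 1326)) = -478327*(-9752/(13635*(-31815/106/644 - 1326))) = -478327*(-9752/(13635*(-31815/106*1/644 - 1326))) = -478327*(-9752/(13635*(-4545/9752 - 1326))) = -478327/(3*(-4545/9752)*(-12935697/9752)) = -478327/176378228595/95101504 = -478327*95101504/176378228595 = -45489617103808/176378228595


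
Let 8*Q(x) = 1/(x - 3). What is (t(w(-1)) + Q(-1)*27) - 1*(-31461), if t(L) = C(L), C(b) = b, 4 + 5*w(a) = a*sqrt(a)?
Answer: 5033497/160 - I/5 ≈ 31459.0 - 0.2*I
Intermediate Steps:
w(a) = -4/5 + a**(3/2)/5 (w(a) = -4/5 + (a*sqrt(a))/5 = -4/5 + a**(3/2)/5)
Q(x) = 1/(8*(-3 + x)) (Q(x) = 1/(8*(x - 3)) = 1/(8*(-3 + x)))
t(L) = L
(t(w(-1)) + Q(-1)*27) - 1*(-31461) = ((-4/5 + (-1)**(3/2)/5) + (1/(8*(-3 - 1)))*27) - 1*(-31461) = ((-4/5 + (-I)/5) + ((1/8)/(-4))*27) + 31461 = ((-4/5 - I/5) + ((1/8)*(-1/4))*27) + 31461 = ((-4/5 - I/5) - 1/32*27) + 31461 = ((-4/5 - I/5) - 27/32) + 31461 = (-263/160 - I/5) + 31461 = 5033497/160 - I/5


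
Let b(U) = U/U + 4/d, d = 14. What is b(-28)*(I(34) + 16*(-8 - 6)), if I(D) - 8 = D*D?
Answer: 8460/7 ≈ 1208.6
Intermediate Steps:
I(D) = 8 + D² (I(D) = 8 + D*D = 8 + D²)
b(U) = 9/7 (b(U) = U/U + 4/14 = 1 + 4*(1/14) = 1 + 2/7 = 9/7)
b(-28)*(I(34) + 16*(-8 - 6)) = 9*((8 + 34²) + 16*(-8 - 6))/7 = 9*((8 + 1156) + 16*(-14))/7 = 9*(1164 - 224)/7 = (9/7)*940 = 8460/7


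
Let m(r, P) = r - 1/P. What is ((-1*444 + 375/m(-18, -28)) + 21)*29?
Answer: -6474801/503 ≈ -12872.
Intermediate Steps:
((-1*444 + 375/m(-18, -28)) + 21)*29 = ((-1*444 + 375/(-18 - 1/(-28))) + 21)*29 = ((-444 + 375/(-18 - 1*(-1/28))) + 21)*29 = ((-444 + 375/(-18 + 1/28)) + 21)*29 = ((-444 + 375/(-503/28)) + 21)*29 = ((-444 + 375*(-28/503)) + 21)*29 = ((-444 - 10500/503) + 21)*29 = (-233832/503 + 21)*29 = -223269/503*29 = -6474801/503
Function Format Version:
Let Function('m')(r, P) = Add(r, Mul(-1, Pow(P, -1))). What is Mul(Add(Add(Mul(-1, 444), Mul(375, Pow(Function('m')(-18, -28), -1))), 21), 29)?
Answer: Rational(-6474801, 503) ≈ -12872.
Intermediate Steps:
Mul(Add(Add(Mul(-1, 444), Mul(375, Pow(Function('m')(-18, -28), -1))), 21), 29) = Mul(Add(Add(Mul(-1, 444), Mul(375, Pow(Add(-18, Mul(-1, Pow(-28, -1))), -1))), 21), 29) = Mul(Add(Add(-444, Mul(375, Pow(Add(-18, Mul(-1, Rational(-1, 28))), -1))), 21), 29) = Mul(Add(Add(-444, Mul(375, Pow(Add(-18, Rational(1, 28)), -1))), 21), 29) = Mul(Add(Add(-444, Mul(375, Pow(Rational(-503, 28), -1))), 21), 29) = Mul(Add(Add(-444, Mul(375, Rational(-28, 503))), 21), 29) = Mul(Add(Add(-444, Rational(-10500, 503)), 21), 29) = Mul(Add(Rational(-233832, 503), 21), 29) = Mul(Rational(-223269, 503), 29) = Rational(-6474801, 503)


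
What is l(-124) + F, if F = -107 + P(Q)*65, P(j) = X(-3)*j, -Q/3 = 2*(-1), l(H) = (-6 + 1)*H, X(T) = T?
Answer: -657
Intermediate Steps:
l(H) = -5*H
Q = 6 (Q = -6*(-1) = -3*(-2) = 6)
P(j) = -3*j
F = -1277 (F = -107 - 3*6*65 = -107 - 18*65 = -107 - 1170 = -1277)
l(-124) + F = -5*(-124) - 1277 = 620 - 1277 = -657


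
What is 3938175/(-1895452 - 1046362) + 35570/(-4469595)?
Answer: -3541337522621/2629743429066 ≈ -1.3466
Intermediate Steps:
3938175/(-1895452 - 1046362) + 35570/(-4469595) = 3938175/(-2941814) + 35570*(-1/4469595) = 3938175*(-1/2941814) - 7114/893919 = -3938175/2941814 - 7114/893919 = -3541337522621/2629743429066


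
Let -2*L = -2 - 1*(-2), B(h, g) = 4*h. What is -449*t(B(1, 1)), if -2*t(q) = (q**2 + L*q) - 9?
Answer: 3143/2 ≈ 1571.5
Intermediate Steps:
L = 0 (L = -(-2 - 1*(-2))/2 = -(-2 + 2)/2 = -1/2*0 = 0)
t(q) = 9/2 - q**2/2 (t(q) = -((q**2 + 0*q) - 9)/2 = -((q**2 + 0) - 9)/2 = -(q**2 - 9)/2 = -(-9 + q**2)/2 = 9/2 - q**2/2)
-449*t(B(1, 1)) = -449*(9/2 - (4*1)**2/2) = -449*(9/2 - 1/2*4**2) = -449*(9/2 - 1/2*16) = -449*(9/2 - 8) = -449*(-7/2) = 3143/2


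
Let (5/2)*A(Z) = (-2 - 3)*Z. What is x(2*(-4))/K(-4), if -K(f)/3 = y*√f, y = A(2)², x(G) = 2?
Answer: I/48 ≈ 0.020833*I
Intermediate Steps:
A(Z) = -2*Z (A(Z) = 2*((-2 - 3)*Z)/5 = 2*(-5*Z)/5 = -2*Z)
y = 16 (y = (-2*2)² = (-4)² = 16)
K(f) = -48*√f
x(2*(-4))/K(-4) = 2/((-96*I)) = 2*(I/96) = I/48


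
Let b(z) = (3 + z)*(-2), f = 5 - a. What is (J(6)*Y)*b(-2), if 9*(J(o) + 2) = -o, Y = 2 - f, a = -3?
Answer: -32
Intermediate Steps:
f = 8 (f = 5 - 1*(-3) = 5 + 3 = 8)
b(z) = -6 - 2*z
Y = -6 (Y = 2 - 1*8 = 2 - 8 = -6)
J(o) = -2 - o/9 (J(o) = -2 + (-o)/9 = -2 - o/9)
(J(6)*Y)*b(-2) = ((-2 - ⅑*6)*(-6))*(-6 - 2*(-2)) = ((-2 - ⅔)*(-6))*(-6 + 4) = -8/3*(-6)*(-2) = 16*(-2) = -32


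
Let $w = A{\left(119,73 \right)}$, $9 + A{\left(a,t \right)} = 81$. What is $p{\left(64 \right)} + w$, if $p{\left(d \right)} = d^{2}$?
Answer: $4168$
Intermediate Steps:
$A{\left(a,t \right)} = 72$ ($A{\left(a,t \right)} = -9 + 81 = 72$)
$w = 72$
$p{\left(64 \right)} + w = 64^{2} + 72 = 4096 + 72 = 4168$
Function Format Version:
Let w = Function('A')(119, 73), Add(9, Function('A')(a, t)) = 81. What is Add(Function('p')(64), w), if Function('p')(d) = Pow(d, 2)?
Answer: 4168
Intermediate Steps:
Function('A')(a, t) = 72 (Function('A')(a, t) = Add(-9, 81) = 72)
w = 72
Add(Function('p')(64), w) = Add(Pow(64, 2), 72) = Add(4096, 72) = 4168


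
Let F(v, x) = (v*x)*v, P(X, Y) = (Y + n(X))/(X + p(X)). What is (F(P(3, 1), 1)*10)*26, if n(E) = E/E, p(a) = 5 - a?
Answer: 208/5 ≈ 41.600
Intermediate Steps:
n(E) = 1
P(X, Y) = ⅕ + Y/5 (P(X, Y) = (Y + 1)/(X + (5 - X)) = (1 + Y)/5 = (1 + Y)*(⅕) = ⅕ + Y/5)
F(v, x) = x*v²
(F(P(3, 1), 1)*10)*26 = ((1*(⅕ + (⅕)*1)²)*10)*26 = ((1*(⅕ + ⅕)²)*10)*26 = ((1*(⅖)²)*10)*26 = ((1*(4/25))*10)*26 = ((4/25)*10)*26 = (8/5)*26 = 208/5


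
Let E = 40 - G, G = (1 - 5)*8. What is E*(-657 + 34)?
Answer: -44856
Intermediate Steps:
G = -32 (G = -4*8 = -32)
E = 72 (E = 40 - 1*(-32) = 40 + 32 = 72)
E*(-657 + 34) = 72*(-657 + 34) = 72*(-623) = -44856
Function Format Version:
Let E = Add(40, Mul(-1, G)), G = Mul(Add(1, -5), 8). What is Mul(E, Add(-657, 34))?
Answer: -44856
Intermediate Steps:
G = -32 (G = Mul(-4, 8) = -32)
E = 72 (E = Add(40, Mul(-1, -32)) = Add(40, 32) = 72)
Mul(E, Add(-657, 34)) = Mul(72, Add(-657, 34)) = Mul(72, -623) = -44856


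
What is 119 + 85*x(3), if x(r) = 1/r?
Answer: 442/3 ≈ 147.33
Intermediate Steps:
119 + 85*x(3) = 119 + 85/3 = 442/3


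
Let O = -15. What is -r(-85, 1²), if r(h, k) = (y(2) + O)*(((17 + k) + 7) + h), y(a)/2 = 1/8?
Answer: -885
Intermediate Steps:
y(a) = ¼ (y(a) = 2/8 = 2*(⅛) = ¼)
r(h, k) = -354 - 59*h/4 - 59*k/4 (r(h, k) = (¼ - 15)*(((17 + k) + 7) + h) = -59*((24 + k) + h)/4 = -59*(24 + h + k)/4 = -354 - 59*h/4 - 59*k/4)
-r(-85, 1²) = -(-354 - 59/4*(-85) - 59/4*1²) = -(-354 + 5015/4 - 59/4*1) = -(-354 + 5015/4 - 59/4) = -1*885 = -885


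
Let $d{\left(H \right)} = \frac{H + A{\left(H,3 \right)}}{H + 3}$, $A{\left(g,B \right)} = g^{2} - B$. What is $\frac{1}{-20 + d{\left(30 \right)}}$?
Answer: $\frac{11}{89} \approx 0.1236$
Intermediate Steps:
$d{\left(H \right)} = \frac{-3 + H + H^{2}}{3 + H}$ ($d{\left(H \right)} = \frac{H + \left(H^{2} - 3\right)}{H + 3} = \frac{H + \left(H^{2} - 3\right)}{3 + H} = \frac{H + \left(-3 + H^{2}\right)}{3 + H} = \frac{-3 + H + H^{2}}{3 + H}$)
$\frac{1}{-20 + d{\left(30 \right)}} = \frac{1}{-20 + \frac{-3 + 30 + 30^{2}}{3 + 30}} = \frac{1}{-20 + \frac{-3 + 30 + 900}{33}} = \frac{1}{-20 + \frac{1}{33} \cdot 927} = \frac{1}{-20 + \frac{309}{11}} = \frac{1}{\frac{89}{11}} = \frac{11}{89}$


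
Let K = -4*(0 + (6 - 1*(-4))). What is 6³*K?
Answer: -8640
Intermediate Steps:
K = -40 (K = -4*(0 + (6 + 4)) = -4*(0 + 10) = -4*10 = -40)
6³*K = 6³*(-40) = 216*(-40) = -8640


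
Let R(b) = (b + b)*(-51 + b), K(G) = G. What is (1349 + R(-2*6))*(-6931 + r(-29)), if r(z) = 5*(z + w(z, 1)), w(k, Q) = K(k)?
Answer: -20659281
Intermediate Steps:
w(k, Q) = k
r(z) = 10*z (r(z) = 5*(z + z) = 5*(2*z) = 10*z)
R(b) = 2*b*(-51 + b) (R(b) = (2*b)*(-51 + b) = 2*b*(-51 + b))
(1349 + R(-2*6))*(-6931 + r(-29)) = (1349 + 2*(-2*6)*(-51 - 2*6))*(-6931 + 10*(-29)) = (1349 + 2*(-12)*(-51 - 12))*(-6931 - 290) = (1349 + 2*(-12)*(-63))*(-7221) = (1349 + 1512)*(-7221) = 2861*(-7221) = -20659281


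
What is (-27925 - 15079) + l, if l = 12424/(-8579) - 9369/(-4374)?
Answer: -59765908967/1389798 ≈ -43003.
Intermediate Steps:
l = 964225/1389798 (l = 12424*(-1/8579) - 9369*(-1/4374) = -12424/8579 + 347/162 = 964225/1389798 ≈ 0.69379)
(-27925 - 15079) + l = (-27925 - 15079) + 964225/1389798 = -43004 + 964225/1389798 = -59765908967/1389798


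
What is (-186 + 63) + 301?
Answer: 178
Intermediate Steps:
(-186 + 63) + 301 = -123 + 301 = 178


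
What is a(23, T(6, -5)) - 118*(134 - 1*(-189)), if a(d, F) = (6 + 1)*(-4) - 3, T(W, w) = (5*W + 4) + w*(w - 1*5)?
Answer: -38145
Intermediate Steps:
T(W, w) = 4 + 5*W + w*(-5 + w) (T(W, w) = (4 + 5*W) + w*(w - 5) = (4 + 5*W) + w*(-5 + w) = 4 + 5*W + w*(-5 + w))
a(d, F) = -31 (a(d, F) = 7*(-4) - 3 = -28 - 3 = -31)
a(23, T(6, -5)) - 118*(134 - 1*(-189)) = -31 - 118*(134 - 1*(-189)) = -31 - 118*(134 + 189) = -31 - 118*323 = -31 - 38114 = -38145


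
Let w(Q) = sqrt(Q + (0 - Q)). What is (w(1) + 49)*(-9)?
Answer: -441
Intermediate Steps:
w(Q) = 0 (w(Q) = sqrt(Q - Q) = sqrt(0) = 0)
(w(1) + 49)*(-9) = (0 + 49)*(-9) = 49*(-9) = -441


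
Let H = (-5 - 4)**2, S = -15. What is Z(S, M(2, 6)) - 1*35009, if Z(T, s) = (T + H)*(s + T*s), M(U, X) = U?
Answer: -36857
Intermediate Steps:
H = 81 (H = (-9)**2 = 81)
Z(T, s) = (81 + T)*(s + T*s) (Z(T, s) = (T + 81)*(s + T*s) = (81 + T)*(s + T*s))
Z(S, M(2, 6)) - 1*35009 = 2*(81 + (-15)**2 + 82*(-15)) - 1*35009 = 2*(81 + 225 - 1230) - 35009 = 2*(-924) - 35009 = -1848 - 35009 = -36857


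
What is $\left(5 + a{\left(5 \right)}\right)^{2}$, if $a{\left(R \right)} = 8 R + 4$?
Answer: $2401$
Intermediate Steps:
$a{\left(R \right)} = 4 + 8 R$
$\left(5 + a{\left(5 \right)}\right)^{2} = \left(5 + \left(4 + 8 \cdot 5\right)\right)^{2} = \left(5 + \left(4 + 40\right)\right)^{2} = \left(5 + 44\right)^{2} = 49^{2} = 2401$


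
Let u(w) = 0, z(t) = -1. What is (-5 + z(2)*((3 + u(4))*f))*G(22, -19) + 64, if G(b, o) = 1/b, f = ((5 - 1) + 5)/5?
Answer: 3494/55 ≈ 63.527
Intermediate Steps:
f = 9/5 (f = (4 + 5)*(⅕) = 9*(⅕) = 9/5 ≈ 1.8000)
(-5 + z(2)*((3 + u(4))*f))*G(22, -19) + 64 = (-5 - (3 + 0)*9/5)/22 + 64 = (-5 - 3*9/5)*(1/22) + 64 = (-5 - 1*27/5)*(1/22) + 64 = (-5 - 27/5)*(1/22) + 64 = -52/5*1/22 + 64 = -26/55 + 64 = 3494/55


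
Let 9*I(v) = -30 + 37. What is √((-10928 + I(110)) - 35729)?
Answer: I*√419906/3 ≈ 216.0*I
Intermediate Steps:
I(v) = 7/9 (I(v) = (-30 + 37)/9 = (⅑)*7 = 7/9)
√((-10928 + I(110)) - 35729) = √((-10928 + 7/9) - 35729) = √(-98345/9 - 35729) = √(-419906/9) = I*√419906/3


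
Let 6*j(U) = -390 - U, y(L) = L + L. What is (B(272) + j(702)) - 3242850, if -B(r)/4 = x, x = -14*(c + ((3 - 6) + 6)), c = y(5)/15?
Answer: -9728480/3 ≈ -3.2428e+6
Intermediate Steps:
y(L) = 2*L
c = ⅔ (c = (2*5)/15 = 10*(1/15) = ⅔ ≈ 0.66667)
j(U) = -65 - U/6 (j(U) = (-390 - U)/6 = -65 - U/6)
x = -154/3 (x = -14*(⅔ + ((3 - 6) + 6)) = -14*(⅔ + (-3 + 6)) = -14*(⅔ + 3) = -14*11/3 = -154/3 ≈ -51.333)
B(r) = 616/3 (B(r) = -4*(-154/3) = 616/3)
(B(272) + j(702)) - 3242850 = (616/3 + (-65 - ⅙*702)) - 3242850 = (616/3 + (-65 - 117)) - 3242850 = (616/3 - 182) - 3242850 = 70/3 - 3242850 = -9728480/3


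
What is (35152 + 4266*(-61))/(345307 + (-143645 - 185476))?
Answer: -112537/8093 ≈ -13.905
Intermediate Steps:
(35152 + 4266*(-61))/(345307 + (-143645 - 185476)) = (35152 - 260226)/(345307 - 329121) = -225074/16186 = -225074*1/16186 = -112537/8093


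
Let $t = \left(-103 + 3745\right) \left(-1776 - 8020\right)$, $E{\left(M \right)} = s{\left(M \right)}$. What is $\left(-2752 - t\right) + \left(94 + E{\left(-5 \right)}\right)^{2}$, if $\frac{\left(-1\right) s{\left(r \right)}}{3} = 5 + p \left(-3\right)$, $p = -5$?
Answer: $35675436$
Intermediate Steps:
$s{\left(r \right)} = -60$ ($s{\left(r \right)} = - 3 \left(5 - -15\right) = - 3 \left(5 + 15\right) = \left(-3\right) 20 = -60$)
$E{\left(M \right)} = -60$
$t = -35677032$ ($t = 3642 \left(-1776 - 8020\right) = 3642 \left(-9796\right) = -35677032$)
$\left(-2752 - t\right) + \left(94 + E{\left(-5 \right)}\right)^{2} = \left(-2752 - -35677032\right) + \left(94 - 60\right)^{2} = \left(-2752 + 35677032\right) + 34^{2} = 35674280 + 1156 = 35675436$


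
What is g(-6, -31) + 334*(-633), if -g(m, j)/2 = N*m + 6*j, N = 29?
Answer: -210702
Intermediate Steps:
g(m, j) = -58*m - 12*j (g(m, j) = -2*(29*m + 6*j) = -2*(6*j + 29*m) = -58*m - 12*j)
g(-6, -31) + 334*(-633) = (-58*(-6) - 12*(-31)) + 334*(-633) = (348 + 372) - 211422 = 720 - 211422 = -210702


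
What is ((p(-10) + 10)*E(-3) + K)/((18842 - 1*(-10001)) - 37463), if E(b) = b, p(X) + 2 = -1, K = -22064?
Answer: 4417/1724 ≈ 2.5621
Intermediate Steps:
p(X) = -3 (p(X) = -2 - 1 = -3)
((p(-10) + 10)*E(-3) + K)/((18842 - 1*(-10001)) - 37463) = ((-3 + 10)*(-3) - 22064)/((18842 - 1*(-10001)) - 37463) = (7*(-3) - 22064)/((18842 + 10001) - 37463) = (-21 - 22064)/(28843 - 37463) = -22085/(-8620) = -22085*(-1/8620) = 4417/1724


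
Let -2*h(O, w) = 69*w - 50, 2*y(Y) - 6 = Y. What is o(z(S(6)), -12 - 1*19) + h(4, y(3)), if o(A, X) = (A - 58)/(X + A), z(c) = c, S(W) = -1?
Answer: -4109/32 ≈ -128.41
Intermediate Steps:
y(Y) = 3 + Y/2
o(A, X) = (-58 + A)/(A + X)
h(O, w) = 25 - 69*w/2 (h(O, w) = -(69*w - 50)/2 = -(-50 + 69*w)/2 = 25 - 69*w/2)
o(z(S(6)), -12 - 1*19) + h(4, y(3)) = (-58 - 1)/(-1 + (-12 - 1*19)) + (25 - 69*(3 + (½)*3)/2) = -59/(-1 + (-12 - 19)) + (25 - 69*(3 + 3/2)/2) = -59/(-1 - 31) + (25 - 69/2*9/2) = -59/(-32) + (25 - 621/4) = -1/32*(-59) - 521/4 = 59/32 - 521/4 = -4109/32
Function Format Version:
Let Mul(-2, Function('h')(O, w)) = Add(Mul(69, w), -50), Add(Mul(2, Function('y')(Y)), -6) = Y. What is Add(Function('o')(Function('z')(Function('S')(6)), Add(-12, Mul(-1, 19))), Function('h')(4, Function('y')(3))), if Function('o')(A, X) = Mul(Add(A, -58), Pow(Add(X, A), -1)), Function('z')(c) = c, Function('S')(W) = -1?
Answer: Rational(-4109, 32) ≈ -128.41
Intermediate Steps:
Function('y')(Y) = Add(3, Mul(Rational(1, 2), Y))
Function('o')(A, X) = Mul(Pow(Add(A, X), -1), Add(-58, A)) (Function('o')(A, X) = Mul(Add(-58, A), Pow(Add(A, X), -1)) = Mul(Pow(Add(A, X), -1), Add(-58, A)))
Function('h')(O, w) = Add(25, Mul(Rational(-69, 2), w)) (Function('h')(O, w) = Mul(Rational(-1, 2), Add(Mul(69, w), -50)) = Mul(Rational(-1, 2), Add(-50, Mul(69, w))) = Add(25, Mul(Rational(-69, 2), w)))
Add(Function('o')(Function('z')(Function('S')(6)), Add(-12, Mul(-1, 19))), Function('h')(4, Function('y')(3))) = Add(Mul(Pow(Add(-1, Add(-12, Mul(-1, 19))), -1), Add(-58, -1)), Add(25, Mul(Rational(-69, 2), Add(3, Mul(Rational(1, 2), 3))))) = Add(Mul(Pow(Add(-1, Add(-12, -19)), -1), -59), Add(25, Mul(Rational(-69, 2), Add(3, Rational(3, 2))))) = Add(Mul(Pow(Add(-1, -31), -1), -59), Add(25, Mul(Rational(-69, 2), Rational(9, 2)))) = Add(Mul(Pow(-32, -1), -59), Add(25, Rational(-621, 4))) = Add(Mul(Rational(-1, 32), -59), Rational(-521, 4)) = Add(Rational(59, 32), Rational(-521, 4)) = Rational(-4109, 32)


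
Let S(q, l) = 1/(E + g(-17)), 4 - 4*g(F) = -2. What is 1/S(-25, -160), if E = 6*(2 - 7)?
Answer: -57/2 ≈ -28.500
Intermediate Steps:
g(F) = 3/2 (g(F) = 1 - ¼*(-2) = 1 + ½ = 3/2)
E = -30 (E = 6*(-5) = -30)
S(q, l) = -2/57 (S(q, l) = 1/(-30 + 3/2) = 1/(-57/2) = -2/57)
1/S(-25, -160) = 1/(-2/57) = -57/2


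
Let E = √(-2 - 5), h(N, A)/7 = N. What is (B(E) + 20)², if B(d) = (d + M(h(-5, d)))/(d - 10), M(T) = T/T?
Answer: 2*(4179*√7 + 18257*I)/(20*√7 + 93*I) ≈ 398.81 - 10.864*I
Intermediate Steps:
h(N, A) = 7*N
M(T) = 1
E = I*√7 (E = √(-7) = I*√7 ≈ 2.6458*I)
B(d) = (1 + d)/(-10 + d) (B(d) = (d + 1)/(d - 10) = (1 + d)/(-10 + d))
(B(E) + 20)² = ((1 + I*√7)/(-10 + I*√7) + 20)² = (20 + (1 + I*√7)/(-10 + I*√7))²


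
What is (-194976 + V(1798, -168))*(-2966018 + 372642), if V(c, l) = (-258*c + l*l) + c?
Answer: 1630813377088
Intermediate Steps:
V(c, l) = l**2 - 257*c (V(c, l) = (-258*c + l**2) + c = (l**2 - 258*c) + c = l**2 - 257*c)
(-194976 + V(1798, -168))*(-2966018 + 372642) = (-194976 + ((-168)**2 - 257*1798))*(-2966018 + 372642) = (-194976 + (28224 - 462086))*(-2593376) = (-194976 - 433862)*(-2593376) = -628838*(-2593376) = 1630813377088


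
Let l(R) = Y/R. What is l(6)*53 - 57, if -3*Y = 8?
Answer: -725/9 ≈ -80.556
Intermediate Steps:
Y = -8/3 (Y = -1/3*8 = -8/3 ≈ -2.6667)
l(R) = -8/(3*R)
l(6)*53 - 57 = -8/3/6*53 - 57 = -8/3*1/6*53 - 57 = -4/9*53 - 57 = -212/9 - 57 = -725/9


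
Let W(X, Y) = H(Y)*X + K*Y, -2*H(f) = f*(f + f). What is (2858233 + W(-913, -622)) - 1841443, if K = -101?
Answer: 354304704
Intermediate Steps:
H(f) = -f**2 (H(f) = -f*(f + f)/2 = -f*2*f/2 = -f**2)
W(X, Y) = -101*Y - X*Y**2 (W(X, Y) = (-Y**2)*X - 101*Y = -X*Y**2 - 101*Y = -101*Y - X*Y**2)
(2858233 + W(-913, -622)) - 1841443 = (2858233 - 622*(-101 - 1*(-913)*(-622))) - 1841443 = (2858233 - 622*(-101 - 567886)) - 1841443 = (2858233 - 622*(-567987)) - 1841443 = (2858233 + 353287914) - 1841443 = 356146147 - 1841443 = 354304704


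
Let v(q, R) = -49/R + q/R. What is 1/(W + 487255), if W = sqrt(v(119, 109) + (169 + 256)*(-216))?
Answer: 10622159/5175702084771 - I*sqrt(1090668170)/25878510423855 ≈ 2.0523e-6 - 1.2762e-9*I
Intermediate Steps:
W = I*sqrt(1090668170)/109 (W = sqrt((-49 + 119)/109 + (169 + 256)*(-216)) = sqrt((1/109)*70 + 425*(-216)) = sqrt(70/109 - 91800) = sqrt(-10006130/109) = I*sqrt(1090668170)/109 ≈ 302.98*I)
1/(W + 487255) = 1/(I*sqrt(1090668170)/109 + 487255) = 1/(487255 + I*sqrt(1090668170)/109)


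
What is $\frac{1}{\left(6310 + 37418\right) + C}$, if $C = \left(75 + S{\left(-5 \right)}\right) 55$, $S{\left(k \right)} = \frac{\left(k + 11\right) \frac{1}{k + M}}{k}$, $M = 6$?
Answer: $\frac{1}{47787} \approx 2.0926 \cdot 10^{-5}$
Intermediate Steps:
$S{\left(k \right)} = \frac{11 + k}{k \left(6 + k\right)}$ ($S{\left(k \right)} = \frac{\left(k + 11\right) \frac{1}{k + 6}}{k} = \frac{\left(11 + k\right) \frac{1}{6 + k}}{k} = \frac{\frac{1}{6 + k} \left(11 + k\right)}{k} = \frac{11 + k}{k \left(6 + k\right)}$)
$C = 4059$ ($C = \left(75 + \frac{11 - 5}{\left(-5\right) \left(6 - 5\right)}\right) 55 = \left(75 - \frac{1}{5} \cdot 1^{-1} \cdot 6\right) 55 = \left(75 - \frac{1}{5} \cdot 6\right) 55 = \left(75 - \frac{6}{5}\right) 55 = \frac{369}{5} \cdot 55 = 4059$)
$\frac{1}{\left(6310 + 37418\right) + C} = \frac{1}{\left(6310 + 37418\right) + 4059} = \frac{1}{43728 + 4059} = \frac{1}{47787}$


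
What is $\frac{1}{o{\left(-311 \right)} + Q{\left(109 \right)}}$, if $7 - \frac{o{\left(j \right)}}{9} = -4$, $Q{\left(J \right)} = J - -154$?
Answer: $\frac{1}{362} \approx 0.0027624$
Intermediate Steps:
$Q{\left(J \right)} = 154 + J$ ($Q{\left(J \right)} = J + 154 = 154 + J$)
$o{\left(j \right)} = 99$ ($o{\left(j \right)} = 63 - -36 = 63 + 36 = 99$)
$\frac{1}{o{\left(-311 \right)} + Q{\left(109 \right)}} = \frac{1}{99 + \left(154 + 109\right)} = \frac{1}{99 + 263} = \frac{1}{362}$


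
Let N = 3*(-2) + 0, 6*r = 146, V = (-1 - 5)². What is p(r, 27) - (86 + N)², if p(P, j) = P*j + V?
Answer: -5707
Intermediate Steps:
V = 36 (V = (-6)² = 36)
r = 73/3 (r = (⅙)*146 = 73/3 ≈ 24.333)
N = -6 (N = -6 + 0 = -6)
p(P, j) = 36 + P*j (p(P, j) = P*j + 36 = 36 + P*j)
p(r, 27) - (86 + N)² = (36 + (73/3)*27) - (86 - 6)² = (36 + 657) - 1*80² = 693 - 1*6400 = 693 - 6400 = -5707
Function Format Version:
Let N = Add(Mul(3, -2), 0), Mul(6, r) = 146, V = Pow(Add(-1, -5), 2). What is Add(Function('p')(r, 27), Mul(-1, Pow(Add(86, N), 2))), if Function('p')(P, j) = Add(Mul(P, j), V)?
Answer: -5707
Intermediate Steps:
V = 36 (V = Pow(-6, 2) = 36)
r = Rational(73, 3) (r = Mul(Rational(1, 6), 146) = Rational(73, 3) ≈ 24.333)
N = -6 (N = Add(-6, 0) = -6)
Function('p')(P, j) = Add(36, Mul(P, j)) (Function('p')(P, j) = Add(Mul(P, j), 36) = Add(36, Mul(P, j)))
Add(Function('p')(r, 27), Mul(-1, Pow(Add(86, N), 2))) = Add(Add(36, Mul(Rational(73, 3), 27)), Mul(-1, Pow(Add(86, -6), 2))) = Add(Add(36, 657), Mul(-1, Pow(80, 2))) = Add(693, Mul(-1, 6400)) = Add(693, -6400) = -5707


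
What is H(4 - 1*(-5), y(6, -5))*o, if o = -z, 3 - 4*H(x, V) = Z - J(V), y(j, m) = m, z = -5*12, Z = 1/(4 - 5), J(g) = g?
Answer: -15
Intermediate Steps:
Z = -1 (Z = 1/(-1) = -1)
z = -60
H(x, V) = 1 + V/4 (H(x, V) = ¾ - (-1 - V)/4 = ¾ + (¼ + V/4) = 1 + V/4)
o = 60 (o = -1*(-60) = 60)
H(4 - 1*(-5), y(6, -5))*o = (1 + (¼)*(-5))*60 = (1 - 5/4)*60 = -¼*60 = -15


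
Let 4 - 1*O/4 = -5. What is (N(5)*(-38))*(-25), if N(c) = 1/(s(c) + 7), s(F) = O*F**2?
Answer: 950/907 ≈ 1.0474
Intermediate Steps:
O = 36 (O = 16 - 4*(-5) = 16 + 20 = 36)
s(F) = 36*F**2
N(c) = 1/(7 + 36*c**2) (N(c) = 1/(36*c**2 + 7) = 1/(7 + 36*c**2))
(N(5)*(-38))*(-25) = (-38/(7 + 36*5**2))*(-25) = (-38/(7 + 36*25))*(-25) = (-38/(7 + 900))*(-25) = (-38/907)*(-25) = ((1/907)*(-38))*(-25) = -38/907*(-25) = 950/907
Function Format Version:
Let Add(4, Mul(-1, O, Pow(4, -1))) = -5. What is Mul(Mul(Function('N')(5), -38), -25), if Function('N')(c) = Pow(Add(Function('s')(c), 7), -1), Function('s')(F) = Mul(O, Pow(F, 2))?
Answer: Rational(950, 907) ≈ 1.0474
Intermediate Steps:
O = 36 (O = Add(16, Mul(-4, -5)) = Add(16, 20) = 36)
Function('s')(F) = Mul(36, Pow(F, 2))
Function('N')(c) = Pow(Add(7, Mul(36, Pow(c, 2))), -1) (Function('N')(c) = Pow(Add(Mul(36, Pow(c, 2)), 7), -1) = Pow(Add(7, Mul(36, Pow(c, 2))), -1))
Mul(Mul(Function('N')(5), -38), -25) = Mul(Mul(Pow(Add(7, Mul(36, Pow(5, 2))), -1), -38), -25) = Mul(Mul(Pow(Add(7, Mul(36, 25)), -1), -38), -25) = Mul(Mul(Pow(Add(7, 900), -1), -38), -25) = Mul(Mul(Pow(907, -1), -38), -25) = Mul(Mul(Rational(1, 907), -38), -25) = Mul(Rational(-38, 907), -25) = Rational(950, 907)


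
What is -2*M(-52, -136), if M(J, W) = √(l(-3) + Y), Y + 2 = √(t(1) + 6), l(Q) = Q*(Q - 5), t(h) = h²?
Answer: -2*√(22 + √7) ≈ -9.9289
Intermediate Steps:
l(Q) = Q*(-5 + Q)
Y = -2 + √7 (Y = -2 + √(1² + 6) = -2 + √(1 + 6) = -2 + √7 ≈ 0.64575)
M(J, W) = √(22 + √7) (M(J, W) = √(-3*(-5 - 3) + (-2 + √7)) = √(-3*(-8) + (-2 + √7)) = √(24 + (-2 + √7)) = √(22 + √7))
-2*M(-52, -136) = -2*√(22 + √7)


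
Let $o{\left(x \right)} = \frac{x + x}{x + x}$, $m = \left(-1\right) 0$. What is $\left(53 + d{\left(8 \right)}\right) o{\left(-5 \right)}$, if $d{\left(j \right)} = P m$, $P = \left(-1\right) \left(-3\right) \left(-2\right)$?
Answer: $53$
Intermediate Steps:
$P = -6$ ($P = 3 \left(-2\right) = -6$)
$m = 0$
$o{\left(x \right)} = 1$ ($o{\left(x \right)} = \frac{2 x}{2 x} = 2 x \frac{1}{2 x} = 1$)
$d{\left(j \right)} = 0$ ($d{\left(j \right)} = \left(-6\right) 0 = 0$)
$\left(53 + d{\left(8 \right)}\right) o{\left(-5 \right)} = \left(53 + 0\right) 1 = 53 \cdot 1 = 53$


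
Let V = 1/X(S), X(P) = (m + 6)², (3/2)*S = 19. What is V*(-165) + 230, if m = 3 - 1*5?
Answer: 3515/16 ≈ 219.69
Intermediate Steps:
S = 38/3 (S = (⅔)*19 = 38/3 ≈ 12.667)
m = -2 (m = 3 - 5 = -2)
X(P) = 16 (X(P) = (-2 + 6)² = 4² = 16)
V = 1/16 ≈ 0.062500
V*(-165) + 230 = (1/16)*(-165) + 230 = -165/16 + 230 = 3515/16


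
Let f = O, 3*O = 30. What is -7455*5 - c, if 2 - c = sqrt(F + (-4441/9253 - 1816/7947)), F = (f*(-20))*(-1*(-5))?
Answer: -37277 + 5*I*sqrt(24048976963675717)/24511197 ≈ -37277.0 + 31.634*I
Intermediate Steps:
O = 10 (O = (1/3)*30 = 10)
f = 10
F = -1000 (F = (10*(-20))*(-1*(-5)) = -200*5 = -1000)
c = 2 - 5*I*sqrt(24048976963675717)/24511197 (c = 2 - sqrt(-1000 + (-4441/9253 - 1816/7947)) = 2 - sqrt(-1000 - 52096075/73533591) = 2 - sqrt(-73585687075/73533591) = 2 - 5*I*sqrt(24048976963675717)/24511197 ≈ 2.0 - 31.634*I)
-7455*5 - c = -7455*5 - (2 - 5*I*sqrt(24048976963675717)/24511197) = -37275 + (-2 + 5*I*sqrt(24048976963675717)/24511197) = -37277 + 5*I*sqrt(24048976963675717)/24511197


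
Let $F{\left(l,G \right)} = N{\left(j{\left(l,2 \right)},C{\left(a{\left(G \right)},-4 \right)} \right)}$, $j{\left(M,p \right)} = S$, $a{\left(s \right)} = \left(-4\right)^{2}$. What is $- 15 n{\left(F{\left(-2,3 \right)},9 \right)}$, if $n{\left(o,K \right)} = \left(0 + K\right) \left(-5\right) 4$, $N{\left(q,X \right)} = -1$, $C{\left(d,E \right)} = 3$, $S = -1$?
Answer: $2700$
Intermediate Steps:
$a{\left(s \right)} = 16$
$j{\left(M,p \right)} = -1$
$F{\left(l,G \right)} = -1$
$n{\left(o,K \right)} = - 20 K$ ($n{\left(o,K \right)} = K \left(-5\right) 4 = - 5 K 4 = - 20 K$)
$- 15 n{\left(F{\left(-2,3 \right)},9 \right)} = - 15 \left(\left(-20\right) 9\right) = \left(-15\right) \left(-180\right) = 2700$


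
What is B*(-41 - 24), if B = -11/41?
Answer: 715/41 ≈ 17.439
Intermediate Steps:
B = -11/41 (B = -11*1/41 = -11/41 ≈ -0.26829)
B*(-41 - 24) = -11*(-41 - 24)/41 = -11/41*(-65) = 715/41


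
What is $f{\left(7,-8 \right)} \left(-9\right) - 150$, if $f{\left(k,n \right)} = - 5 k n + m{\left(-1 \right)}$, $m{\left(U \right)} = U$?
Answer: $-2661$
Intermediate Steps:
$f{\left(k,n \right)} = -1 - 5 k n$ ($f{\left(k,n \right)} = - 5 k n - 1 = -1 - 5 k n$)
$f{\left(7,-8 \right)} \left(-9\right) - 150 = \left(-1 - 35 \left(-8\right)\right) \left(-9\right) - 150 = \left(-1 + 280\right) \left(-9\right) - 150 = 279 \left(-9\right) - 150 = -2511 - 150 = -2661$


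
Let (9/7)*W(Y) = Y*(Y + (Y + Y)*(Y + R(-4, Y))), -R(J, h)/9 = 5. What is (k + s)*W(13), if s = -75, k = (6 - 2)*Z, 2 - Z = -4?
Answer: 422331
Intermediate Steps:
Z = 6 (Z = 2 - 1*(-4) = 2 + 4 = 6)
k = 24 (k = (6 - 2)*6 = 4*6 = 24)
R(J, h) = -45 (R(J, h) = -9*5 = -45)
W(Y) = 7*Y*(Y + 2*Y*(-45 + Y))/9 (W(Y) = 7*(Y*(Y + (Y + Y)*(Y - 45)))/9 = 7*(Y*(Y + (2*Y)*(-45 + Y)))/9 = 7*(Y*(Y + 2*Y*(-45 + Y)))/9 = 7*Y*(Y + 2*Y*(-45 + Y))/9)
(k + s)*W(13) = (24 - 75)*((7/9)*13**2*(-89 + 2*13)) = -119*169*(-89 + 26)/3 = -119*169*(-63)/3 = -51*(-8281) = 422331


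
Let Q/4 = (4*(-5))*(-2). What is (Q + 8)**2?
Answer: 28224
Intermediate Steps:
Q = 160 (Q = 4*((4*(-5))*(-2)) = 4*(-20*(-2)) = 4*40 = 160)
(Q + 8)**2 = (160 + 8)**2 = 168**2 = 28224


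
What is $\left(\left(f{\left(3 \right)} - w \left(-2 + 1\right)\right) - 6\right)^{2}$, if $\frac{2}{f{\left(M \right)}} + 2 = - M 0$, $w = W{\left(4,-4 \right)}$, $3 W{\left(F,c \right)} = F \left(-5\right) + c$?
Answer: $225$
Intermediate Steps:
$W{\left(F,c \right)} = - \frac{5 F}{3} + \frac{c}{3}$ ($W{\left(F,c \right)} = \frac{F \left(-5\right) + c}{3} = \frac{- 5 F + c}{3} = \frac{c - 5 F}{3} = - \frac{5 F}{3} + \frac{c}{3}$)
$w = -8$ ($w = \left(- \frac{5}{3}\right) 4 + \frac{1}{3} \left(-4\right) = - \frac{20}{3} - \frac{4}{3} = -8$)
$f{\left(M \right)} = -1$ ($f{\left(M \right)} = \frac{2}{-2 + - M 0} = \frac{2}{-2 + 0} = \frac{2}{-2} = 2 \left(- \frac{1}{2}\right) = -1$)
$\left(\left(f{\left(3 \right)} - w \left(-2 + 1\right)\right) - 6\right)^{2} = \left(\left(-1 - - 8 \left(-2 + 1\right)\right) - 6\right)^{2} = \left(\left(-1 - \left(-8\right) \left(-1\right)\right) - 6\right)^{2} = \left(\left(-1 - 8\right) - 6\right)^{2} = \left(-9 - 6\right)^{2} = \left(-15\right)^{2} = 225$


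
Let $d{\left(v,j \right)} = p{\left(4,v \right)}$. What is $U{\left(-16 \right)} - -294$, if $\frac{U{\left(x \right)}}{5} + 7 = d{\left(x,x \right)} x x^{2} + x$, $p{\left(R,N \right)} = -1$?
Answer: $20659$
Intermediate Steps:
$d{\left(v,j \right)} = -1$
$U{\left(x \right)} = -35 - 5 x^{3} + 5 x$ ($U{\left(x \right)} = -35 + 5 \left(- x x^{2} + x\right) = -35 + 5 \left(- x^{3} + x\right) = -35 + 5 \left(x - x^{3}\right) = -35 - \left(- 5 x + 5 x^{3}\right) = -35 - 5 x^{3} + 5 x$)
$U{\left(-16 \right)} - -294 = \left(-35 - 5 \left(-16\right)^{3} + 5 \left(-16\right)\right) - -294 = \left(-35 - -20480 - 80\right) + 294 = \left(-35 + 20480 - 80\right) + 294 = 20365 + 294 = 20659$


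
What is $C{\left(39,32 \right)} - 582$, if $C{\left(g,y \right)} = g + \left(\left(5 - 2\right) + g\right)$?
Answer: $-501$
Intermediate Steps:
$C{\left(g,y \right)} = 3 + 2 g$ ($C{\left(g,y \right)} = g + \left(3 + g\right) = 3 + 2 g$)
$C{\left(39,32 \right)} - 582 = \left(3 + 2 \cdot 39\right) - 582 = \left(3 + 78\right) - 582 = 81 - 582 = -501$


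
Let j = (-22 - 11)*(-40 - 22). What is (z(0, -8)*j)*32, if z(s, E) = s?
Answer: 0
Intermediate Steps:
j = 2046 (j = -33*(-62) = 2046)
(z(0, -8)*j)*32 = (0*2046)*32 = 0*32 = 0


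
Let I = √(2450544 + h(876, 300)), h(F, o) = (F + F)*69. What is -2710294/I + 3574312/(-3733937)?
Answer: -3574312/3733937 - 1355147*√642858/642858 ≈ -1691.1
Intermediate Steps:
h(F, o) = 138*F (h(F, o) = (2*F)*69 = 138*F)
I = 2*√642858 (I = √(2450544 + 138*876) = √(2450544 + 120888) = √2571432 = 2*√642858 ≈ 1603.6)
-2710294/I + 3574312/(-3733937) = -2710294*√642858/1285716 + 3574312/(-3733937) = -1355147*√642858/642858 + 3574312*(-1/3733937) = -1355147*√642858/642858 - 3574312/3733937 = -3574312/3733937 - 1355147*√642858/642858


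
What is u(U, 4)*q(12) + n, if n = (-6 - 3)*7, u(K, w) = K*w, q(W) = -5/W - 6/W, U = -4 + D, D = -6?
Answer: -79/3 ≈ -26.333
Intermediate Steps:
U = -10 (U = -4 - 6 = -10)
q(W) = -11/W
n = -63 (n = -9*7 = -63)
u(U, 4)*q(12) + n = (-10*4)*(-11/12) - 63 = -(-440)/12 - 63 = -40*(-11/12) - 63 = 110/3 - 63 = -79/3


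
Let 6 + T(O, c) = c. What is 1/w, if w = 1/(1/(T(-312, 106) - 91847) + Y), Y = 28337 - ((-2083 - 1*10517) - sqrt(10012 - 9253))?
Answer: 3755846938/91747 + sqrt(759) ≈ 40965.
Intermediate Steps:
T(O, c) = -6 + c
Y = 40937 + sqrt(759) (Y = 28337 - ((-2083 - 10517) - sqrt(759)) = 28337 - (-12600 - sqrt(759)) = 28337 + (12600 + sqrt(759)) = 40937 + sqrt(759) ≈ 40965.)
w = 1/(3755846938/91747 + sqrt(759)) (w = 1/(1/((-6 + 106) - 91847) + (40937 + sqrt(759))) = 1/(1/(100 - 91847) + (40937 + sqrt(759))) = 1/(1/(-91747) + (40937 + sqrt(759))) = 1/(-1/91747 + (40937 + sqrt(759))) = 1/(3755846938/91747 + sqrt(759)) ≈ 2.4411e-5)
1/w = 1/(344587689020686/14106379832792361013 - 8417512009*sqrt(759)/14106379832792361013)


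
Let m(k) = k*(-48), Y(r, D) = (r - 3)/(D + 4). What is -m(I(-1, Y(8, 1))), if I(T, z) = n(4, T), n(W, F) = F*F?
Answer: 48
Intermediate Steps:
n(W, F) = F²
Y(r, D) = (-3 + r)/(4 + D)
I(T, z) = T²
m(k) = -48*k
-m(I(-1, Y(8, 1))) = -(-48)*(-1)² = -(-48) = -1*(-48) = 48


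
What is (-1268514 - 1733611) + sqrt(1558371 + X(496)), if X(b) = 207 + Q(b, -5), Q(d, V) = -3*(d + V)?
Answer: -3002125 + sqrt(1557105) ≈ -3.0009e+6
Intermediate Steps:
Q(d, V) = -3*V - 3*d (Q(d, V) = -3*(V + d) = -3*V - 3*d)
X(b) = 222 - 3*b (X(b) = 207 + (-3*(-5) - 3*b) = 207 + (15 - 3*b) = 222 - 3*b)
(-1268514 - 1733611) + sqrt(1558371 + X(496)) = (-1268514 - 1733611) + sqrt(1558371 + (222 - 3*496)) = -3002125 + sqrt(1558371 + (222 - 1488)) = -3002125 + sqrt(1558371 - 1266) = -3002125 + sqrt(1557105)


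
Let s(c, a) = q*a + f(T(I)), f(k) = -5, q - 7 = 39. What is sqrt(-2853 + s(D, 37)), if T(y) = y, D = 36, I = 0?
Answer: 34*I ≈ 34.0*I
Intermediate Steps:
q = 46 (q = 7 + 39 = 46)
s(c, a) = -5 + 46*a (s(c, a) = 46*a - 5 = -5 + 46*a)
sqrt(-2853 + s(D, 37)) = sqrt(-2853 + (-5 + 46*37)) = sqrt(-2853 + (-5 + 1702)) = sqrt(-2853 + 1697) = sqrt(-1156) = 34*I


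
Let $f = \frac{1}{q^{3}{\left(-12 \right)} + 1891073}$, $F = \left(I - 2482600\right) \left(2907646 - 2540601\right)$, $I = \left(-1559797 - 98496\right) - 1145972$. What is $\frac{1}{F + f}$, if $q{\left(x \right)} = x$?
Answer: $- \frac{1889345}{3666306778944879124} \approx -5.1533 \cdot 10^{-13}$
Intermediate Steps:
$I = -2804265$ ($I = -1658293 - 1145972 = -2804265$)
$F = -1940517363925$ ($F = \left(-2804265 - 2482600\right) \left(2907646 - 2540601\right) = \left(-5286865\right) 367045 = -1940517363925$)
$f = \frac{1}{1889345}$ ($f = \frac{1}{\left(-12\right)^{3} + 1891073} = \frac{1}{-1728 + 1891073} = \frac{1}{1889345} \approx 5.2928 \cdot 10^{-7}$)
$\frac{1}{F + f} = \frac{1}{-1940517363925 + \frac{1}{1889345}} = \frac{1}{- \frac{3666306778944879124}{1889345}} = - \frac{1889345}{3666306778944879124}$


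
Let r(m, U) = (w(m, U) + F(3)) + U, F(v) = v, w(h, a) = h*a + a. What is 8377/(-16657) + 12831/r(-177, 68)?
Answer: -313387136/198168329 ≈ -1.5814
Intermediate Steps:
w(h, a) = a + a*h (w(h, a) = a*h + a = a + a*h)
r(m, U) = 3 + U + U*(1 + m) (r(m, U) = (U*(1 + m) + 3) + U = (3 + U*(1 + m)) + U = 3 + U + U*(1 + m))
8377/(-16657) + 12831/r(-177, 68) = 8377/(-16657) + 12831/(3 + 68 + 68*(1 - 177)) = 8377*(-1/16657) + 12831/(3 + 68 + 68*(-176)) = -8377/16657 + 12831/(3 + 68 - 11968) = -8377/16657 + 12831/(-11897) = -8377/16657 + 12831*(-1/11897) = -8377/16657 - 12831/11897 = -313387136/198168329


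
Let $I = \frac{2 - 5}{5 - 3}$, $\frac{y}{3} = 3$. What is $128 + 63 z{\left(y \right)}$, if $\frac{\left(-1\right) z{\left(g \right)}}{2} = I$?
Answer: $317$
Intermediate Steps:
$y = 9$ ($y = 3 \cdot 3 = 9$)
$I = - \frac{3}{2} \approx -1.5$
$z{\left(g \right)} = 3$ ($z{\left(g \right)} = \left(-2\right) \left(- \frac{3}{2}\right) = 3$)
$128 + 63 z{\left(y \right)} = 128 + 63 \cdot 3 = 128 + 189 = 317$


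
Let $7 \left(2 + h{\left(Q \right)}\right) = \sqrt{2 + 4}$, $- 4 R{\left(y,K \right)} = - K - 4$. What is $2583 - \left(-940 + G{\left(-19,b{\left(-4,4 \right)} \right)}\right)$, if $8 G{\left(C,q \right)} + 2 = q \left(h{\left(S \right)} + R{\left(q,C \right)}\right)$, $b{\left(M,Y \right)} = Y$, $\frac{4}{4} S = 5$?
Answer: $\frac{28209}{8} - \frac{\sqrt{6}}{14} \approx 3525.9$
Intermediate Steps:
$S = 5$
$R{\left(y,K \right)} = 1 + \frac{K}{4}$ ($R{\left(y,K \right)} = - \frac{- K - 4}{4} = - \frac{-4 - K}{4} = 1 + \frac{K}{4}$)
$h{\left(Q \right)} = -2 + \frac{\sqrt{6}}{7}$ ($h{\left(Q \right)} = -2 + \frac{\sqrt{2 + 4}}{7} = -2 + \frac{\sqrt{6}}{7}$)
$G{\left(C,q \right)} = - \frac{1}{4} + \frac{q \left(-1 + \frac{C}{4} + \frac{\sqrt{6}}{7}\right)}{8}$ ($G{\left(C,q \right)} = - \frac{1}{4} + \frac{q \left(\left(-2 + \frac{\sqrt{6}}{7}\right) + \left(1 + \frac{C}{4}\right)\right)}{8} = - \frac{1}{4} + \frac{q \left(-1 + \frac{C}{4} + \frac{\sqrt{6}}{7}\right)}{8}$)
$2583 - \left(-940 + G{\left(-19,b{\left(-4,4 \right)} \right)}\right) = 2583 - \left(- \frac{3761}{4} - \frac{14 - \sqrt{6}}{14} + \frac{1}{32} \cdot 4 \left(4 - 19\right)\right) = 2583 - \left(- \frac{3765}{4} + \frac{\sqrt{6}}{14} + \frac{1}{32} \cdot 4 \left(-15\right)\right) = 2583 + \left(940 - \left(- \frac{1}{4} - \left(1 - \frac{\sqrt{6}}{14}\right) - \frac{15}{8}\right)\right) = 2583 + \left(940 - \left(- \frac{25}{8} + \frac{\sqrt{6}}{14}\right)\right) = 2583 + \left(940 + \left(\frac{25}{8} - \frac{\sqrt{6}}{14}\right)\right) = 2583 + \left(\frac{7545}{8} - \frac{\sqrt{6}}{14}\right) = \frac{28209}{8} - \frac{\sqrt{6}}{14}$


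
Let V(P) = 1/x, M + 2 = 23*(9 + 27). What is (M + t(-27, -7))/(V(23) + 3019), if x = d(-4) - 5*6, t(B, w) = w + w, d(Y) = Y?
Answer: 27608/102645 ≈ 0.26897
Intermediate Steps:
t(B, w) = 2*w
M = 826 (M = -2 + 23*(9 + 27) = -2 + 23*36 = -2 + 828 = 826)
x = -34 (x = -4 - 5*6 = -4 - 30 = -34)
V(P) = -1/34 (V(P) = 1/(-34) = -1/34)
(M + t(-27, -7))/(V(23) + 3019) = (826 + 2*(-7))/(-1/34 + 3019) = (826 - 14)/(102645/34) = 812*(34/102645) = 27608/102645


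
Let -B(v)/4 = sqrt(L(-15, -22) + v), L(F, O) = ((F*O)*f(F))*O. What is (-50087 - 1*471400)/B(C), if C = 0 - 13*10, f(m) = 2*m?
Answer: 521487*sqrt(217670)/870680 ≈ 279.44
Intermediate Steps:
L(F, O) = 2*F**2*O**2 (L(F, O) = ((F*O)*(2*F))*O = (2*O*F**2)*O = 2*F**2*O**2)
C = -130 (C = 0 - 130 = -130)
B(v) = -4*sqrt(217800 + v) (B(v) = -4*sqrt(2*(-15)**2*(-22)**2 + v) = -4*sqrt(2*225*484 + v) = -4*sqrt(217800 + v))
(-50087 - 1*471400)/B(C) = (-50087 - 1*471400)/((-4*sqrt(217800 - 130))) = (-50087 - 471400)/((-4*sqrt(217670))) = -(-521487)*sqrt(217670)/870680 = 521487*sqrt(217670)/870680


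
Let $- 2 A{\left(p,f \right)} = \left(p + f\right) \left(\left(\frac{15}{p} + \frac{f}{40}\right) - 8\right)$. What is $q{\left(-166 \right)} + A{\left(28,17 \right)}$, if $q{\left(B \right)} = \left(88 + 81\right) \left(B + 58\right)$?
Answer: $- \frac{2026485}{112} \approx -18094.0$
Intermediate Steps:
$q{\left(B \right)} = 9802 + 169 B$ ($q{\left(B \right)} = 169 \left(58 + B\right) = 9802 + 169 B$)
$A{\left(p,f \right)} = - \frac{\left(f + p\right) \left(-8 + \frac{15}{p} + \frac{f}{40}\right)}{2}$ ($A{\left(p,f \right)} = - \frac{\left(p + f\right) \left(\left(\frac{15}{p} + \frac{f}{40}\right) - 8\right)}{2} = - \frac{\left(f + p\right) \left(\left(\frac{15}{p} + f \frac{1}{40}\right) - 8\right)}{2} = - \frac{\left(f + p\right) \left(\left(\frac{15}{p} + \frac{f}{40}\right) - 8\right)}{2} = - \frac{\left(f + p\right) \left(-8 + \frac{15}{p} + \frac{f}{40}\right)}{2}$)
$q{\left(-166 \right)} + A{\left(28,17 \right)} = \left(9802 + 169 \left(-166\right)\right) + \frac{\left(-600\right) 17 - 28 \left(600 + 17^{2} - 5440 - 8960 + 17 \cdot 28\right)}{80 \cdot 28} = \left(9802 - 28054\right) + \frac{1}{80} \cdot \frac{1}{28} \left(-10200 - 28 \left(600 + 289 - 5440 - 8960 + 476\right)\right) = -18252 + \frac{1}{80} \cdot \frac{1}{28} \left(-10200 - 28 \left(-13035\right)\right) = -18252 + \frac{1}{80} \cdot \frac{1}{28} \left(-10200 + 364980\right) = -18252 + \frac{1}{80} \cdot \frac{1}{28} \cdot 354780 = -18252 + \frac{17739}{112} = - \frac{2026485}{112}$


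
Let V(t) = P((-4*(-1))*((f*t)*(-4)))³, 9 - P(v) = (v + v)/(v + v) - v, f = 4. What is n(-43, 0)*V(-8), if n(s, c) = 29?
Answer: 4077632000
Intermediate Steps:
P(v) = 8 + v (P(v) = 9 - ((v + v)/(v + v) - v) = 9 - ((2*v)/((2*v)) - v) = 9 - ((2*v)*(1/(2*v)) - v) = 9 - (1 - v) = 9 + (-1 + v) = 8 + v)
V(t) = (8 - 64*t)³ (V(t) = (8 + (-4*(-1))*((4*t)*(-4)))³ = (8 + 4*(-16*t))³ = (8 - 64*t)³)
n(-43, 0)*V(-8) = 29*(-512*(-1 + 8*(-8))³) = 29*(-512*(-1 - 64)³) = 29*(-512*(-65)³) = 29*(-512*(-274625)) = 29*140608000 = 4077632000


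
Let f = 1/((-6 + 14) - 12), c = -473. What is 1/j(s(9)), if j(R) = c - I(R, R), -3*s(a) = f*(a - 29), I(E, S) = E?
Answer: -3/1414 ≈ -0.0021216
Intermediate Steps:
f = -¼ (f = 1/(8 - 12) = 1/(-4) = -¼ ≈ -0.25000)
s(a) = -29/12 + a/12 (s(a) = -(-1)*(a - 29)/12 = -(-1)*(-29 + a)/12 = -(29/4 - a/4)/3 = -29/12 + a/12)
j(R) = -473 - R
1/j(s(9)) = 1/(-473 - (-29/12 + (1/12)*9)) = 1/(-473 - (-29/12 + ¾)) = 1/(-473 - 1*(-5/3)) = 1/(-473 + 5/3) = 1/(-1414/3) = -3/1414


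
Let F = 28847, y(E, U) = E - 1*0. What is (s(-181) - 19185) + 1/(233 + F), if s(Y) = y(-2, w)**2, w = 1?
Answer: -557783479/29080 ≈ -19181.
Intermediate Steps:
y(E, U) = E (y(E, U) = E + 0 = E)
s(Y) = 4 (s(Y) = (-2)**2 = 4)
(s(-181) - 19185) + 1/(233 + F) = (4 - 19185) + 1/(233 + 28847) = -19181 + 1/29080 = -557783479/29080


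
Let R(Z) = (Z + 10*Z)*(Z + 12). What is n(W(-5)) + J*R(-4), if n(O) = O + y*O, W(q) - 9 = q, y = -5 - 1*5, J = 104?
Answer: -36644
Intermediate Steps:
R(Z) = 11*Z*(12 + Z) (R(Z) = (11*Z)*(12 + Z) = 11*Z*(12 + Z))
y = -10 (y = -5 - 5 = -10)
W(q) = 9 + q
n(O) = -9*O (n(O) = O - 10*O = -9*O)
n(W(-5)) + J*R(-4) = -9*(9 - 5) + 104*(11*(-4)*(12 - 4)) = -9*4 + 104*(11*(-4)*8) = -36 + 104*(-352) = -36 - 36608 = -36644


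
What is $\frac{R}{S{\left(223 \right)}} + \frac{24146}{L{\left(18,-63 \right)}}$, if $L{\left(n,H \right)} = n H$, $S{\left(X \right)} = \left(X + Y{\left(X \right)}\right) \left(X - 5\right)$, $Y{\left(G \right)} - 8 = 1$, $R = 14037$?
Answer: $- \frac{602645069}{28676592} \approx -21.015$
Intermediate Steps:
$Y{\left(G \right)} = 9$ ($Y{\left(G \right)} = 8 + 1 = 9$)
$S{\left(X \right)} = \left(-5 + X\right) \left(9 + X\right)$ ($S{\left(X \right)} = \left(X + 9\right) \left(X - 5\right) = \left(9 + X\right) \left(-5 + X\right) = \left(-5 + X\right) \left(9 + X\right)$)
$L{\left(n,H \right)} = H n$
$\frac{R}{S{\left(223 \right)}} + \frac{24146}{L{\left(18,-63 \right)}} = \frac{14037}{-45 + 223^{2} + 4 \cdot 223} + \frac{24146}{\left(-63\right) 18} = \frac{14037}{-45 + 49729 + 892} + \frac{24146}{-1134} = \frac{14037}{50576} + 24146 \left(- \frac{1}{1134}\right) = 14037 \cdot \frac{1}{50576} - \frac{12073}{567} = \frac{14037}{50576} - \frac{12073}{567} = - \frac{602645069}{28676592}$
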